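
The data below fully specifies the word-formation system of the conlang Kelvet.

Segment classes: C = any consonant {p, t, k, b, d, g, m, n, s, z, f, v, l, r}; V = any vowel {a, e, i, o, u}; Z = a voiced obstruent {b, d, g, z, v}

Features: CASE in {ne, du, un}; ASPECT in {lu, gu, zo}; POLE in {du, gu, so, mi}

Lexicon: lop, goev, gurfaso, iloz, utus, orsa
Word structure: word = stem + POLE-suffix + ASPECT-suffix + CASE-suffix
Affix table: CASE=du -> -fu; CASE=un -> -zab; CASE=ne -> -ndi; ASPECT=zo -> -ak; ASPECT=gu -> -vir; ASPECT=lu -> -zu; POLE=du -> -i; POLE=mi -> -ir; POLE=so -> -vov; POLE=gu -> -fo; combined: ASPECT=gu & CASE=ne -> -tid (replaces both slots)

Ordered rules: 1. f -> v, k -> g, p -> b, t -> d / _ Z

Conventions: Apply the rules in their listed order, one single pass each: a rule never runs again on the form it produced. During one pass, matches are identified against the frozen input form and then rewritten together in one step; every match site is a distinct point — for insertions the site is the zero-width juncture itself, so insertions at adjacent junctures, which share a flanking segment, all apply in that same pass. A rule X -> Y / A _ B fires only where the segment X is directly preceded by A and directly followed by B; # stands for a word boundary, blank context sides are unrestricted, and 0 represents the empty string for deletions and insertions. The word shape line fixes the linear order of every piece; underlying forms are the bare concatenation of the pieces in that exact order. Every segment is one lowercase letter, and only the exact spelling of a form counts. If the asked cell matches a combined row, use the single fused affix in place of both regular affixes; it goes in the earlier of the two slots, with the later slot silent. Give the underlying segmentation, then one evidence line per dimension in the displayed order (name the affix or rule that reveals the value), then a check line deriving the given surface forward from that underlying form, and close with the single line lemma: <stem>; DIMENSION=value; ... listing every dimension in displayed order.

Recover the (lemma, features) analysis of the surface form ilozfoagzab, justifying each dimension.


underlying: iloz-fo-ak-zab
CASE=un - signalled by the affix -zab
ASPECT=zo - signalled by the affix -ak
POLE=gu - signalled by the affix -fo
check: ilozfoakzab -> ilozfoagzab
lemma: iloz; CASE=un; ASPECT=zo; POLE=gu


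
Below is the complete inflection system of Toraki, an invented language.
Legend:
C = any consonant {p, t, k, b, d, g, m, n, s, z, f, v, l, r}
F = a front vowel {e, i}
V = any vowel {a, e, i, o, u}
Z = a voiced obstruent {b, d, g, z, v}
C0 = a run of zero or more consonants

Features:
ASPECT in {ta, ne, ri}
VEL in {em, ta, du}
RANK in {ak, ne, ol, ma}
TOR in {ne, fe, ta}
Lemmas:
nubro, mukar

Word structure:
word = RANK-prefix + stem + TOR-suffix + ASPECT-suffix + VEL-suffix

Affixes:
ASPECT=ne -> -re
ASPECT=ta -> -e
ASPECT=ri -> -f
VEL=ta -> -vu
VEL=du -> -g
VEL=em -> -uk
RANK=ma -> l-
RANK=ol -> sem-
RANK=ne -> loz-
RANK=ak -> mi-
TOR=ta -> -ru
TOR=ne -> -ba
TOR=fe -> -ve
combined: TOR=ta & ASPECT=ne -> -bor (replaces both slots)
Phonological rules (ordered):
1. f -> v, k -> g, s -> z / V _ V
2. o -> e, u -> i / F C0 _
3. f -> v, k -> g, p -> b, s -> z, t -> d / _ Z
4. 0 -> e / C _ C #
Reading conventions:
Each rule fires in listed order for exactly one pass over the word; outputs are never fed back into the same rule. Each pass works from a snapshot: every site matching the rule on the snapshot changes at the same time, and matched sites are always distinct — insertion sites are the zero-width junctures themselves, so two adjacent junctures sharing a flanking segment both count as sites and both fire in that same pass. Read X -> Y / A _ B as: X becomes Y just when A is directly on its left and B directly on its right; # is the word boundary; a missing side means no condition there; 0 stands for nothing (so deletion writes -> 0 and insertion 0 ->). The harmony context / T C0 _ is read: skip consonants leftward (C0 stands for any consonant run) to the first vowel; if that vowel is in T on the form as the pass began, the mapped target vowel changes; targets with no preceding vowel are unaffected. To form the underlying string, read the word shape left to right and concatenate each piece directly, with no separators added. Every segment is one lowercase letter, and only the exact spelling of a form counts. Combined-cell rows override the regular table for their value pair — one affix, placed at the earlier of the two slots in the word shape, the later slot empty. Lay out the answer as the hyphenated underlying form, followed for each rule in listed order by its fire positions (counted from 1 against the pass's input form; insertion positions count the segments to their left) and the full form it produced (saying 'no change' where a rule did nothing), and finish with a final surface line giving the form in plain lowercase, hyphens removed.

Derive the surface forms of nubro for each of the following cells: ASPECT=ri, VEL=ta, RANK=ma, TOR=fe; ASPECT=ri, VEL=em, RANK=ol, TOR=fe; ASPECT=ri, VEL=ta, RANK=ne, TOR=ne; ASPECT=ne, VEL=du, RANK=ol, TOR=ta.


cell ASPECT=ri, VEL=ta, RANK=ma, TOR=fe:
underlying: l-nubro-ve-f-vu
1. f -> v, k -> g, s -> z / V _ V: no change
2. o -> e, u -> i / F C0 _: fires at position(s) 11: lnubrovefvi
3. f -> v, k -> g, p -> b, s -> z, t -> d / _ Z: fires at position(s) 9: lnubrovevvi
4. 0 -> e / C _ C #: no change
surface: lnubrovevvi

cell ASPECT=ri, VEL=em, RANK=ol, TOR=fe:
underlying: sem-nubro-ve-f-uk
1. f -> v, k -> g, s -> z / V _ V: fires at position(s) 11: semnubrovevuk
2. o -> e, u -> i / F C0 _: fires at position(s) 5, 12: semnibrovevik
3. f -> v, k -> g, p -> b, s -> z, t -> d / _ Z: no change
4. 0 -> e / C _ C #: no change
surface: semnibrovevik

cell ASPECT=ri, VEL=ta, RANK=ne, TOR=ne:
underlying: loz-nubro-ba-f-vu
1. f -> v, k -> g, s -> z / V _ V: no change
2. o -> e, u -> i / F C0 _: no change
3. f -> v, k -> g, p -> b, s -> z, t -> d / _ Z: fires at position(s) 11: loznubrobavvu
4. 0 -> e / C _ C #: no change
surface: loznubrobavvu

cell ASPECT=ne, VEL=du, RANK=ol, TOR=ta:
underlying: sem-nubro-bor-g
1. f -> v, k -> g, s -> z / V _ V: no change
2. o -> e, u -> i / F C0 _: fires at position(s) 5: semnibroborg
3. f -> v, k -> g, p -> b, s -> z, t -> d / _ Z: no change
4. 0 -> e / C _ C #: inserts after position(s) 11: semnibroboreg
surface: semnibroboreg


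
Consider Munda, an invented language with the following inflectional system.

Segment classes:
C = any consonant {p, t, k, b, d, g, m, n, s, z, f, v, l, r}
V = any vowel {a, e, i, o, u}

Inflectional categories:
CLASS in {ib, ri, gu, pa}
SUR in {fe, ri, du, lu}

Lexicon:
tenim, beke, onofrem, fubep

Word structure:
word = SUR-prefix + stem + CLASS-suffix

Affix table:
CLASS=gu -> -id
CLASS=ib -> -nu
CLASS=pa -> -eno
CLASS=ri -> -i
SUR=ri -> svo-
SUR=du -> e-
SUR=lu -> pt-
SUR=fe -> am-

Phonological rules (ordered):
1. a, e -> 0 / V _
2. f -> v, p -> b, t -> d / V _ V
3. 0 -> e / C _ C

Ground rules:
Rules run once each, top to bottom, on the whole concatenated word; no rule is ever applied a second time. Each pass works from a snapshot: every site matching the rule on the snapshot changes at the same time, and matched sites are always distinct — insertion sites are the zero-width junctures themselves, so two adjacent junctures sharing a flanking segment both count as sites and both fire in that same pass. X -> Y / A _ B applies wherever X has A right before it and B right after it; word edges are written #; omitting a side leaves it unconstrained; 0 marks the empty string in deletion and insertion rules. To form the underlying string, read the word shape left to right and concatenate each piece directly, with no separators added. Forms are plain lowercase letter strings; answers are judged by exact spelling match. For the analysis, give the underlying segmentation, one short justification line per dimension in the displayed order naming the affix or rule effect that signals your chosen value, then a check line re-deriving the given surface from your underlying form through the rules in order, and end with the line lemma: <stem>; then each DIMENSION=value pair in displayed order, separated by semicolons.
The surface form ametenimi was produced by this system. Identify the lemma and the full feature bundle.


underlying: am-tenim-i
CLASS=ri - signalled by the affix -i
SUR=fe - signalled by the affix am-
check: amtenimi -> amtenimi -> amtenimi -> ametenimi
lemma: tenim; CLASS=ri; SUR=fe


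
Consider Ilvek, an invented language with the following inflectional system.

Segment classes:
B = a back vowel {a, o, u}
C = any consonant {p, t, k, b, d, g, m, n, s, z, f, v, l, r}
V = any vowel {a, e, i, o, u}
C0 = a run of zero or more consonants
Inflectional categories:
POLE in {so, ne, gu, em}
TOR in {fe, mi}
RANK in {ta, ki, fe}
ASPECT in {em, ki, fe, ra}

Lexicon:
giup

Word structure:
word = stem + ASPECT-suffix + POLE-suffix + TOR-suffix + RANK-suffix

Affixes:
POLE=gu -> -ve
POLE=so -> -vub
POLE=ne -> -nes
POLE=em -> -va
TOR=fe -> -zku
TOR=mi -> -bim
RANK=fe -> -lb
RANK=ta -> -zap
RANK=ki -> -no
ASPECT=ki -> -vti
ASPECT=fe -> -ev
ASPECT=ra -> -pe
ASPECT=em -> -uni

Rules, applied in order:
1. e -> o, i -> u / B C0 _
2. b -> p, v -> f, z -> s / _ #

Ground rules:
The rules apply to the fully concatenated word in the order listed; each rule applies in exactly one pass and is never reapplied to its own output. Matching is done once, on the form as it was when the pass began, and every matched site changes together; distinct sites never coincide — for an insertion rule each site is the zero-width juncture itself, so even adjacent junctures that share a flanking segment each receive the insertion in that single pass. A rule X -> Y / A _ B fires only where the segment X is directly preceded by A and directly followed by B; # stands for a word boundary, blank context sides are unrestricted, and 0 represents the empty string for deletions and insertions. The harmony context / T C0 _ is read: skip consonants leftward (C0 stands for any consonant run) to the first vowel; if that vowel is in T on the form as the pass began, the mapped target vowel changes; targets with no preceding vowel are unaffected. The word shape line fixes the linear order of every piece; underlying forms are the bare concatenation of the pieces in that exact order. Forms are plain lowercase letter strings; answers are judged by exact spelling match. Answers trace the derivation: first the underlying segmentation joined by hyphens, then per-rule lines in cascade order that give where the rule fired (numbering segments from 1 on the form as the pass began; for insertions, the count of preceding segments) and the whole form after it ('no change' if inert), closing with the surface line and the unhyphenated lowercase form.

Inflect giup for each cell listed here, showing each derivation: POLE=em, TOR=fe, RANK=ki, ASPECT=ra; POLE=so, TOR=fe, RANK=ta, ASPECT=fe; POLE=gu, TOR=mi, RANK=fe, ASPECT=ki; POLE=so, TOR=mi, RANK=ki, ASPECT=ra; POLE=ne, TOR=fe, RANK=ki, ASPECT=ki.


cell POLE=em, TOR=fe, RANK=ki, ASPECT=ra:
underlying: giup-pe-va-zku-no
1. e -> o, i -> u / B C0 _: fires at position(s) 6: giuppovazkuno
2. b -> p, v -> f, z -> s / _ #: no change
surface: giuppovazkuno

cell POLE=so, TOR=fe, RANK=ta, ASPECT=fe:
underlying: giup-ev-vub-zku-zap
1. e -> o, i -> u / B C0 _: fires at position(s) 5: giupovvubzkuzap
2. b -> p, v -> f, z -> s / _ #: no change
surface: giupovvubzkuzap

cell POLE=gu, TOR=mi, RANK=fe, ASPECT=ki:
underlying: giup-vti-ve-bim-lb
1. e -> o, i -> u / B C0 _: fires at position(s) 7: giupvtuvebimlb
2. b -> p, v -> f, z -> s / _ #: fires at position(s) 14: giupvtuvebimlp
surface: giupvtuvebimlp

cell POLE=so, TOR=mi, RANK=ki, ASPECT=ra:
underlying: giup-pe-vub-bim-no
1. e -> o, i -> u / B C0 _: fires at position(s) 6, 11: giuppovubbumno
2. b -> p, v -> f, z -> s / _ #: no change
surface: giuppovubbumno

cell POLE=ne, TOR=fe, RANK=ki, ASPECT=ki:
underlying: giup-vti-nes-zku-no
1. e -> o, i -> u / B C0 _: fires at position(s) 7: giupvtuneszkuno
2. b -> p, v -> f, z -> s / _ #: no change
surface: giupvtuneszkuno


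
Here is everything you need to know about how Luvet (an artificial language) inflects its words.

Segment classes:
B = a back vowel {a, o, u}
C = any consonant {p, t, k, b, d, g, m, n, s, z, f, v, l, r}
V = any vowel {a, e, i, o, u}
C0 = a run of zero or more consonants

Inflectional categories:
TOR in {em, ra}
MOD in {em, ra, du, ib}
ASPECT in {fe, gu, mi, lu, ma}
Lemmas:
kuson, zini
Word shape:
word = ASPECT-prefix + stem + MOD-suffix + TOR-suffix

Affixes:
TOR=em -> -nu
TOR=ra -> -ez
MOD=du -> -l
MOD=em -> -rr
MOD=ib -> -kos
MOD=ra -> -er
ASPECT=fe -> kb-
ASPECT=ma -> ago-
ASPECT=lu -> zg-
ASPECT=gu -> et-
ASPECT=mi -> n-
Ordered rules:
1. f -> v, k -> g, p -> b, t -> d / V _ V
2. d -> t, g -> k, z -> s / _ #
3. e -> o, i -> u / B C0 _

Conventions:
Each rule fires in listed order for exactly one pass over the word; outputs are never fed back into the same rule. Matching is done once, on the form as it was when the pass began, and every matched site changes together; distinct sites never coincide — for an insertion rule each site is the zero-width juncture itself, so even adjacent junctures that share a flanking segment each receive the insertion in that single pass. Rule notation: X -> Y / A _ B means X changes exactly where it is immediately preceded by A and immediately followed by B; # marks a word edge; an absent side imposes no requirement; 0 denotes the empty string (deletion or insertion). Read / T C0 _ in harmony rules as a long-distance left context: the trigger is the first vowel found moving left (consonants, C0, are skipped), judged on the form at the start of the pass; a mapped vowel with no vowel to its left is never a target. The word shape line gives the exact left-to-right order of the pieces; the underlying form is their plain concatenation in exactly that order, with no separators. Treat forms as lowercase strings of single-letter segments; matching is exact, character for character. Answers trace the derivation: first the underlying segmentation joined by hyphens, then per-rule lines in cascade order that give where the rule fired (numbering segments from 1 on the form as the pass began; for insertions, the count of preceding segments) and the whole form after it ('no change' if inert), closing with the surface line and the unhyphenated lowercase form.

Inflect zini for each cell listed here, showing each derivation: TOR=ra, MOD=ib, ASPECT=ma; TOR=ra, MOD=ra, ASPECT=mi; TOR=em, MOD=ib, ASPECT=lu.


cell TOR=ra, MOD=ib, ASPECT=ma:
underlying: ago-zini-kos-ez
1. f -> v, k -> g, p -> b, t -> d / V _ V: fires at position(s) 8: agozinigosez
2. d -> t, g -> k, z -> s / _ #: fires at position(s) 12: agozinigoses
3. e -> o, i -> u / B C0 _: fires at position(s) 5, 11: agozunigosos
surface: agozunigosos

cell TOR=ra, MOD=ra, ASPECT=mi:
underlying: n-zini-er-ez
1. f -> v, k -> g, p -> b, t -> d / V _ V: no change
2. d -> t, g -> k, z -> s / _ #: fires at position(s) 9: nzinieres
3. e -> o, i -> u / B C0 _: no change
surface: nzinieres

cell TOR=em, MOD=ib, ASPECT=lu:
underlying: zg-zini-kos-nu
1. f -> v, k -> g, p -> b, t -> d / V _ V: fires at position(s) 7: zgzinigosnu
2. d -> t, g -> k, z -> s / _ #: no change
3. e -> o, i -> u / B C0 _: no change
surface: zgzinigosnu


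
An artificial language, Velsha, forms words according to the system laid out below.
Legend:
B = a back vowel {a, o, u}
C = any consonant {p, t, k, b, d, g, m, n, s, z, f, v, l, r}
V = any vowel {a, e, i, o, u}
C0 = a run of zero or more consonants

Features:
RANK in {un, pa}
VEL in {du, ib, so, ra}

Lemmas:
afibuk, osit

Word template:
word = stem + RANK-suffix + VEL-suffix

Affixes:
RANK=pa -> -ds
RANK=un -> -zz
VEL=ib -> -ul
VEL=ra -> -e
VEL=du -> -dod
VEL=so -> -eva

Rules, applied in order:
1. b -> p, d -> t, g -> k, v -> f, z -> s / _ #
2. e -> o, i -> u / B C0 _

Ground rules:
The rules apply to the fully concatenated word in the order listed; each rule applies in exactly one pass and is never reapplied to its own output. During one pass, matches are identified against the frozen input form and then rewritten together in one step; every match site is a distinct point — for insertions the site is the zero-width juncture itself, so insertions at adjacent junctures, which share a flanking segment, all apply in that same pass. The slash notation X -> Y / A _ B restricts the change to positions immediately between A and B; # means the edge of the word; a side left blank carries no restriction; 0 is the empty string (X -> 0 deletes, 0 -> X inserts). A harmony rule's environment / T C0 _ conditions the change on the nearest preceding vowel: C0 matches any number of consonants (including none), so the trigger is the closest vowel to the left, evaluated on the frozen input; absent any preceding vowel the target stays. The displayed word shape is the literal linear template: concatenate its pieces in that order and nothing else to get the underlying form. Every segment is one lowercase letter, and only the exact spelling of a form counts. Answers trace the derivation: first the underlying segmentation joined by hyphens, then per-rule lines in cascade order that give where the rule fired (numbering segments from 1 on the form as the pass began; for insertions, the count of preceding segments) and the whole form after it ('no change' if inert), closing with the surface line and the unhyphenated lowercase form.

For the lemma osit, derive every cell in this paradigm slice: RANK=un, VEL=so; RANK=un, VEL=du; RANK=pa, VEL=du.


cell RANK=un, VEL=so:
underlying: osit-zz-eva
1. b -> p, d -> t, g -> k, v -> f, z -> s / _ #: no change
2. e -> o, i -> u / B C0 _: fires at position(s) 3: osutzzeva
surface: osutzzeva

cell RANK=un, VEL=du:
underlying: osit-zz-dod
1. b -> p, d -> t, g -> k, v -> f, z -> s / _ #: fires at position(s) 9: ositzzdot
2. e -> o, i -> u / B C0 _: fires at position(s) 3: osutzzdot
surface: osutzzdot

cell RANK=pa, VEL=du:
underlying: osit-ds-dod
1. b -> p, d -> t, g -> k, v -> f, z -> s / _ #: fires at position(s) 9: ositdsdot
2. e -> o, i -> u / B C0 _: fires at position(s) 3: osutdsdot
surface: osutdsdot


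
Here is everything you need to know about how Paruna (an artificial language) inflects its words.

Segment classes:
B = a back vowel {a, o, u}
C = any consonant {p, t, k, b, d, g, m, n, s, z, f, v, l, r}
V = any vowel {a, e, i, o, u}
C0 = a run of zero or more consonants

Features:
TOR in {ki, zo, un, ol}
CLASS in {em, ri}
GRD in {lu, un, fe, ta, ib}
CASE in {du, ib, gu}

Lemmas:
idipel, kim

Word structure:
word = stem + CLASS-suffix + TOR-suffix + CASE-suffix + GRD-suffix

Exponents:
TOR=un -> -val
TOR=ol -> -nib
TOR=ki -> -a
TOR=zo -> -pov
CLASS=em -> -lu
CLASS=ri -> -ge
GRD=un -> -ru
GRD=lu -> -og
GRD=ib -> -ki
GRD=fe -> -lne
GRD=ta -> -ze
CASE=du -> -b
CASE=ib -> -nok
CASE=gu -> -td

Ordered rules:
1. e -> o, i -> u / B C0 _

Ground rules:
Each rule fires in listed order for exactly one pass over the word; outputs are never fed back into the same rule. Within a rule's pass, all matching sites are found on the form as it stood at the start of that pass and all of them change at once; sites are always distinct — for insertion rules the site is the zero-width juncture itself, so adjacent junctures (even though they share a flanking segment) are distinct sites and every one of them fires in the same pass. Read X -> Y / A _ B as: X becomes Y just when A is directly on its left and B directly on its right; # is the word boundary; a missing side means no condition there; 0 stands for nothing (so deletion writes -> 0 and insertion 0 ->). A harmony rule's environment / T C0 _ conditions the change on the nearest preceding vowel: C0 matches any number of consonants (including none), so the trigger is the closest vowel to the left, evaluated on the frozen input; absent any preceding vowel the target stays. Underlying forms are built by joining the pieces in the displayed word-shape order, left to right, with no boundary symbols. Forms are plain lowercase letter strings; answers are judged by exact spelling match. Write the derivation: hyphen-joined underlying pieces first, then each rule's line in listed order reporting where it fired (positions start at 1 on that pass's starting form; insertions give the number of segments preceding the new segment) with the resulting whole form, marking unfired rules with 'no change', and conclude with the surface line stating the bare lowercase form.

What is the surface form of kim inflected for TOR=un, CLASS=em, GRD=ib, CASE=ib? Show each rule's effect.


underlying: kim-lu-val-nok-ki
1. e -> o, i -> u / B C0 _: fires at position(s) 13: kimluvalnokku
surface: kimluvalnokku


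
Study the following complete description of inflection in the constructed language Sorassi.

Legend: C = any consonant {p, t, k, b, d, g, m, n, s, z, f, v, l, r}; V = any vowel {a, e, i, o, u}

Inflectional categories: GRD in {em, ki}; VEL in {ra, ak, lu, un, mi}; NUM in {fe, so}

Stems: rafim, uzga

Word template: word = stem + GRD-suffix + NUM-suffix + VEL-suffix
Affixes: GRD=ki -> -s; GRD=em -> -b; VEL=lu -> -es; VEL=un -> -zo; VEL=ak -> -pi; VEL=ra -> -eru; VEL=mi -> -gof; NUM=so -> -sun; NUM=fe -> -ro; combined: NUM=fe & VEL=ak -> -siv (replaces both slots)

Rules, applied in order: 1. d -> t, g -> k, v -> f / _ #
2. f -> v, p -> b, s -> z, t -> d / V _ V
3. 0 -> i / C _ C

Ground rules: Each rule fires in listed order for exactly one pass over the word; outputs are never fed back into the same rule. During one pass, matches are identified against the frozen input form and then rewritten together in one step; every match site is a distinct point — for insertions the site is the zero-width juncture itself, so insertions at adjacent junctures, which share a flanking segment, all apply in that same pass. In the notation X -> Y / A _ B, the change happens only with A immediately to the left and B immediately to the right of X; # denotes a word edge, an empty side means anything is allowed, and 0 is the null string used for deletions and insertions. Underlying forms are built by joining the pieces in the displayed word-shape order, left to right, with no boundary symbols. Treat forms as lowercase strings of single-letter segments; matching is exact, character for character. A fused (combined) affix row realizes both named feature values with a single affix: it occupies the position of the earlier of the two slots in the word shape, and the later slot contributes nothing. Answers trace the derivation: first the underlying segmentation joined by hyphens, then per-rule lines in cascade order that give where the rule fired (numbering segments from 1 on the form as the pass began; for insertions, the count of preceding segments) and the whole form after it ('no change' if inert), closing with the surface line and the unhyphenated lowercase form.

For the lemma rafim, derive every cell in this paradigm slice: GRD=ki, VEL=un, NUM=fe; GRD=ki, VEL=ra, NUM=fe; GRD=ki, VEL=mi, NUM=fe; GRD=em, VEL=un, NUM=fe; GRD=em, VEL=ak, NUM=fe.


cell GRD=ki, VEL=un, NUM=fe:
underlying: rafim-s-ro-zo
1. d -> t, g -> k, v -> f / _ #: no change
2. f -> v, p -> b, s -> z, t -> d / V _ V: fires at position(s) 3: ravimsrozo
3. 0 -> i / C _ C: inserts after position(s) 5, 6: ravimisirozo
surface: ravimisirozo

cell GRD=ki, VEL=ra, NUM=fe:
underlying: rafim-s-ro-eru
1. d -> t, g -> k, v -> f / _ #: no change
2. f -> v, p -> b, s -> z, t -> d / V _ V: fires at position(s) 3: ravimsroeru
3. 0 -> i / C _ C: inserts after position(s) 5, 6: ravimisiroeru
surface: ravimisiroeru

cell GRD=ki, VEL=mi, NUM=fe:
underlying: rafim-s-ro-gof
1. d -> t, g -> k, v -> f / _ #: no change
2. f -> v, p -> b, s -> z, t -> d / V _ V: fires at position(s) 3: ravimsrogof
3. 0 -> i / C _ C: inserts after position(s) 5, 6: ravimisirogof
surface: ravimisirogof

cell GRD=em, VEL=un, NUM=fe:
underlying: rafim-b-ro-zo
1. d -> t, g -> k, v -> f / _ #: no change
2. f -> v, p -> b, s -> z, t -> d / V _ V: fires at position(s) 3: ravimbrozo
3. 0 -> i / C _ C: inserts after position(s) 5, 6: ravimibirozo
surface: ravimibirozo

cell GRD=em, VEL=ak, NUM=fe:
underlying: rafim-b-siv
1. d -> t, g -> k, v -> f / _ #: fires at position(s) 9: rafimbsif
2. f -> v, p -> b, s -> z, t -> d / V _ V: fires at position(s) 3: ravimbsif
3. 0 -> i / C _ C: inserts after position(s) 5, 6: ravimibisif
surface: ravimibisif


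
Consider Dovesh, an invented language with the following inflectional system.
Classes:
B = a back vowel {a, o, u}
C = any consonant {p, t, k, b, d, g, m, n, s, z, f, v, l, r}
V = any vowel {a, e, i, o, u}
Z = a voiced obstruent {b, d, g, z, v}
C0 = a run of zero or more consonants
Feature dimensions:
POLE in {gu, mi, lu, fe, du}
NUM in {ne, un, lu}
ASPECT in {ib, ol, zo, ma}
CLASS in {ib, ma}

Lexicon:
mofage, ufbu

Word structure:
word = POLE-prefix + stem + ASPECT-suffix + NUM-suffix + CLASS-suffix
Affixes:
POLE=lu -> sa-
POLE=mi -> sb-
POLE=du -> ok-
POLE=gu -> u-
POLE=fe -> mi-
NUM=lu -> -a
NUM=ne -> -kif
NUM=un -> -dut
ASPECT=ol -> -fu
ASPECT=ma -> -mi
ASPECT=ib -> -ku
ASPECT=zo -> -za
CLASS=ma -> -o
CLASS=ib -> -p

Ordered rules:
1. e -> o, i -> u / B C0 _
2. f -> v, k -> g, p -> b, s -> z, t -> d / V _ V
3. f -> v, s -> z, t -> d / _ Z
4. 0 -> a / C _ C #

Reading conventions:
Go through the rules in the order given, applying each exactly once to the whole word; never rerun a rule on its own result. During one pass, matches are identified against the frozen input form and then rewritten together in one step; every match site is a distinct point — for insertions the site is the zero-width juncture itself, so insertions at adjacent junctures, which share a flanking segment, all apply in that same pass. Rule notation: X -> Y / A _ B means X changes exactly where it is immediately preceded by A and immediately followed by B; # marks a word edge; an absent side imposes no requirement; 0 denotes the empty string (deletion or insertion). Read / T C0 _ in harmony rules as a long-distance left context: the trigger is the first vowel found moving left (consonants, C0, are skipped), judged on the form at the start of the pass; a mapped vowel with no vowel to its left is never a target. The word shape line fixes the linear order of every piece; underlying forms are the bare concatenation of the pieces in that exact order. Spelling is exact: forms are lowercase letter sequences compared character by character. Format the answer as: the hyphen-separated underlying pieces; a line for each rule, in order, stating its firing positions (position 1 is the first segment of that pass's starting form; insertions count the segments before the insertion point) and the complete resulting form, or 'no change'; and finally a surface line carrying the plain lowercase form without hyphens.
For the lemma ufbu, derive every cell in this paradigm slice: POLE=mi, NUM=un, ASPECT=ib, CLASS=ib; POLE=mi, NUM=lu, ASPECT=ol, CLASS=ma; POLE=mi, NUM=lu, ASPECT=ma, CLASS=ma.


cell POLE=mi, NUM=un, ASPECT=ib, CLASS=ib:
underlying: sb-ufbu-ku-dut-p
1. e -> o, i -> u / B C0 _: no change
2. f -> v, k -> g, p -> b, s -> z, t -> d / V _ V: fires at position(s) 7: sbufbugudutp
3. f -> v, s -> z, t -> d / _ Z: fires at position(s) 1, 4: zbuvbugudutp
4. 0 -> a / C _ C #: inserts after position(s) 11: zbuvbugudutap
surface: zbuvbugudutap

cell POLE=mi, NUM=lu, ASPECT=ol, CLASS=ma:
underlying: sb-ufbu-fu-a-o
1. e -> o, i -> u / B C0 _: no change
2. f -> v, k -> g, p -> b, s -> z, t -> d / V _ V: fires at position(s) 7: sbufbuvuao
3. f -> v, s -> z, t -> d / _ Z: fires at position(s) 1, 4: zbuvbuvuao
4. 0 -> a / C _ C #: no change
surface: zbuvbuvuao

cell POLE=mi, NUM=lu, ASPECT=ma, CLASS=ma:
underlying: sb-ufbu-mi-a-o
1. e -> o, i -> u / B C0 _: fires at position(s) 8: sbufbumuao
2. f -> v, k -> g, p -> b, s -> z, t -> d / V _ V: no change
3. f -> v, s -> z, t -> d / _ Z: fires at position(s) 1, 4: zbuvbumuao
4. 0 -> a / C _ C #: no change
surface: zbuvbumuao


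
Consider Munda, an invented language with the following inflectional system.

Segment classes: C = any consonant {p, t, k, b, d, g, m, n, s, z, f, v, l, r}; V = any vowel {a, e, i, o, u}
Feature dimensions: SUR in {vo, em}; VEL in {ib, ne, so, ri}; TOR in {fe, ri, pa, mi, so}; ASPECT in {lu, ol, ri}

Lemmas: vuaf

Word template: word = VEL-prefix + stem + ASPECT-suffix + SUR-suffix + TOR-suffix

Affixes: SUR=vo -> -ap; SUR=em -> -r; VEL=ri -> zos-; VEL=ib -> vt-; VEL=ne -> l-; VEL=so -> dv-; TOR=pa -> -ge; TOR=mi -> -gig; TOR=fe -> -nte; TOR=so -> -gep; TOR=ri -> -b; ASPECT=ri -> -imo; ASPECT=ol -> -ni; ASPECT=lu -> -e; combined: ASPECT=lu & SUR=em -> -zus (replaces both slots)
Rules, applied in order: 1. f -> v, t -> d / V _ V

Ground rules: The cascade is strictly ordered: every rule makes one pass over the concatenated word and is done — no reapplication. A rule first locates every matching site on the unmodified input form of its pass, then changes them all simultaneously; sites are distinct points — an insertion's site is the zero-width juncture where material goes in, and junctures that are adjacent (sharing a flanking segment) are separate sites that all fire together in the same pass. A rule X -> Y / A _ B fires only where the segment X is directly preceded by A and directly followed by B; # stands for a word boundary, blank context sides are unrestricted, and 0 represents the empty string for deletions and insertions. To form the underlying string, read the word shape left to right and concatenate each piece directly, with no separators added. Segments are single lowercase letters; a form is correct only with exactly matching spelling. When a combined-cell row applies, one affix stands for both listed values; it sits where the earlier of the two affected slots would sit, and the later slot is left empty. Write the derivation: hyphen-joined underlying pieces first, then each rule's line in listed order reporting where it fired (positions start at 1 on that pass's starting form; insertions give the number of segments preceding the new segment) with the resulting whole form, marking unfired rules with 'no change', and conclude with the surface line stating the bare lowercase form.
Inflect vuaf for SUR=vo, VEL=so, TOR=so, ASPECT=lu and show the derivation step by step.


underlying: dv-vuaf-e-ap-gep
1. f -> v, t -> d / V _ V: fires at position(s) 6: dvvuaveapgep
surface: dvvuaveapgep


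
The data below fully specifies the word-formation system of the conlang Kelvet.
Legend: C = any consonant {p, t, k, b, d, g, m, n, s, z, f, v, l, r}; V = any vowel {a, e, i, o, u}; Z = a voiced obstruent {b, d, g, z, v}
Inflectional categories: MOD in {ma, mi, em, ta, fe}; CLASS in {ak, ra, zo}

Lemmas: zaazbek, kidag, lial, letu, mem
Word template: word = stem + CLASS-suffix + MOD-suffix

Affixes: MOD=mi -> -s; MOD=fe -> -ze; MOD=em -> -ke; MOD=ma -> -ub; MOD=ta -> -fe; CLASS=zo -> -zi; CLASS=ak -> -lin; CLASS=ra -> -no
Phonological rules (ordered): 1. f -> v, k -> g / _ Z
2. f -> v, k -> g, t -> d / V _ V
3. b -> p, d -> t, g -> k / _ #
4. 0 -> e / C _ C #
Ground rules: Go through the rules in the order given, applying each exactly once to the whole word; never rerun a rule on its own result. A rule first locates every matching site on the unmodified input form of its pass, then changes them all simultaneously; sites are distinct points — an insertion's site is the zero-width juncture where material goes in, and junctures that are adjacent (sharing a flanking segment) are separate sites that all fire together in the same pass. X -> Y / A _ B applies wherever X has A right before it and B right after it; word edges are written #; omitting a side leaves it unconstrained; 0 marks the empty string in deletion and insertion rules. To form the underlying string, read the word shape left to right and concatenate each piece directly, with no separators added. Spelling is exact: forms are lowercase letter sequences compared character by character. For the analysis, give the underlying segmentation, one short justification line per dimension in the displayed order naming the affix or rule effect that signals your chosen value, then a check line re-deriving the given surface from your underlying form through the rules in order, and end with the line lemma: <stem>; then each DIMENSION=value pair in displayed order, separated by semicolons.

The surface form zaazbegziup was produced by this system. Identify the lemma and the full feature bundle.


underlying: zaazbek-zi-ub
MOD=ma - signalled by the affix -ub
CLASS=zo - signalled by the affix -zi
check: zaazbekziub -> zaazbegziub -> zaazbegziub -> zaazbegziup -> zaazbegziup
lemma: zaazbek; MOD=ma; CLASS=zo


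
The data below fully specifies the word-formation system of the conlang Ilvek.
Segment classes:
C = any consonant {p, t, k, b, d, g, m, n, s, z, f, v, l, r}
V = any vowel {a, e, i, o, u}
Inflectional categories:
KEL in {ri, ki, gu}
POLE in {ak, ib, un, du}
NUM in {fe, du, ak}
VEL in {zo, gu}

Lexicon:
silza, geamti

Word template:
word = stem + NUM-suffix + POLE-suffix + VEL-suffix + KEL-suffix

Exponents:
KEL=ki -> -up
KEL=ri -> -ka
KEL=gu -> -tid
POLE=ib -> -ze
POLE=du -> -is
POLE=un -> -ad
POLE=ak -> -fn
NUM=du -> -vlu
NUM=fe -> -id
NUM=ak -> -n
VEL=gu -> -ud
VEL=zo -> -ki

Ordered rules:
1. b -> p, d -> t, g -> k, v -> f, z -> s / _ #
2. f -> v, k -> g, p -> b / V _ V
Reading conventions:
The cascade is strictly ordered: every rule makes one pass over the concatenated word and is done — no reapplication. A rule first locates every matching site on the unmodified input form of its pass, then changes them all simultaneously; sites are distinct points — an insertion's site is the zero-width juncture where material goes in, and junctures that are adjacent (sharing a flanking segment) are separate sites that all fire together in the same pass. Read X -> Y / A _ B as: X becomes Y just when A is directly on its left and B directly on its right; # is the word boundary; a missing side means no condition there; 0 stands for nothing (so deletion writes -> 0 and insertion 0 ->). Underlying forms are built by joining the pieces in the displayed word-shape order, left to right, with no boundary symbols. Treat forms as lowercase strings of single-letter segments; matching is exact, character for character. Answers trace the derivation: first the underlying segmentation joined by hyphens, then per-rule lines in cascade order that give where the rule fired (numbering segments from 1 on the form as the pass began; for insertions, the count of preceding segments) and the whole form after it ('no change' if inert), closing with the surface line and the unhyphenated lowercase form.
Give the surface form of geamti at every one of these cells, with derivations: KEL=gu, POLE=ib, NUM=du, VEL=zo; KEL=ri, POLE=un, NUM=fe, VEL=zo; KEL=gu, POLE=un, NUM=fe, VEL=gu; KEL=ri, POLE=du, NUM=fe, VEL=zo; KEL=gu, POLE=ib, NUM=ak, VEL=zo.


cell KEL=gu, POLE=ib, NUM=du, VEL=zo:
underlying: geamti-vlu-ze-ki-tid
1. b -> p, d -> t, g -> k, v -> f, z -> s / _ #: fires at position(s) 16: geamtivluzekitit
2. f -> v, k -> g, p -> b / V _ V: fires at position(s) 12: geamtivluzegitit
surface: geamtivluzegitit

cell KEL=ri, POLE=un, NUM=fe, VEL=zo:
underlying: geamti-id-ad-ki-ka
1. b -> p, d -> t, g -> k, v -> f, z -> s / _ #: no change
2. f -> v, k -> g, p -> b / V _ V: fires at position(s) 13: geamtiidadkiga
surface: geamtiidadkiga

cell KEL=gu, POLE=un, NUM=fe, VEL=gu:
underlying: geamti-id-ad-ud-tid
1. b -> p, d -> t, g -> k, v -> f, z -> s / _ #: fires at position(s) 15: geamtiidadudtit
2. f -> v, k -> g, p -> b / V _ V: no change
surface: geamtiidadudtit

cell KEL=ri, POLE=du, NUM=fe, VEL=zo:
underlying: geamti-id-is-ki-ka
1. b -> p, d -> t, g -> k, v -> f, z -> s / _ #: no change
2. f -> v, k -> g, p -> b / V _ V: fires at position(s) 13: geamtiidiskiga
surface: geamtiidiskiga

cell KEL=gu, POLE=ib, NUM=ak, VEL=zo:
underlying: geamti-n-ze-ki-tid
1. b -> p, d -> t, g -> k, v -> f, z -> s / _ #: fires at position(s) 14: geamtinzekitit
2. f -> v, k -> g, p -> b / V _ V: fires at position(s) 10: geamtinzegitit
surface: geamtinzegitit


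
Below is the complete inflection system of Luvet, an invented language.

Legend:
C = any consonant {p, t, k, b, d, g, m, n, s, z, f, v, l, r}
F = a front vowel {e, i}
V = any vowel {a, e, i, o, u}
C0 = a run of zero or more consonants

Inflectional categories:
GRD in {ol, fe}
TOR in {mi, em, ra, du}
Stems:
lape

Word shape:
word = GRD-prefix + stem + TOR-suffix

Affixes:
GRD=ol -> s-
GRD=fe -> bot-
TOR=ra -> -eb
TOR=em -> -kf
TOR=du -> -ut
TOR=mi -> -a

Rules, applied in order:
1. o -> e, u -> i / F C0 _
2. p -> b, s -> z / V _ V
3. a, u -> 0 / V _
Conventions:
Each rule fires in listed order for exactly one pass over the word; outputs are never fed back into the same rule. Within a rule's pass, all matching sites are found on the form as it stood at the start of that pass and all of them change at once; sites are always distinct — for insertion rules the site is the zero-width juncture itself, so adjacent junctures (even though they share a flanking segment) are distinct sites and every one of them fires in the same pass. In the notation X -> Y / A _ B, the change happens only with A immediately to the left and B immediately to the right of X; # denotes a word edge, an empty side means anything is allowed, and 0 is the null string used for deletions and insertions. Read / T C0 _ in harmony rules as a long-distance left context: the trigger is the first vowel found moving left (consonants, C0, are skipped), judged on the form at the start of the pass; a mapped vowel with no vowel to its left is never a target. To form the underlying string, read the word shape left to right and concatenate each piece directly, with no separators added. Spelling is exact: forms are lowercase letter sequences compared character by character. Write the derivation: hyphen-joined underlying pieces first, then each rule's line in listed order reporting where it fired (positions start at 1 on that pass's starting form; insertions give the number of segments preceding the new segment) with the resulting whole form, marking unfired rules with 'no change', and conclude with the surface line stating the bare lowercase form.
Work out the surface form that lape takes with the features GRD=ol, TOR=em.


underlying: s-lape-kf
1. o -> e, u -> i / F C0 _: no change
2. p -> b, s -> z / V _ V: fires at position(s) 4: slabekf
3. a, u -> 0 / V _: no change
surface: slabekf


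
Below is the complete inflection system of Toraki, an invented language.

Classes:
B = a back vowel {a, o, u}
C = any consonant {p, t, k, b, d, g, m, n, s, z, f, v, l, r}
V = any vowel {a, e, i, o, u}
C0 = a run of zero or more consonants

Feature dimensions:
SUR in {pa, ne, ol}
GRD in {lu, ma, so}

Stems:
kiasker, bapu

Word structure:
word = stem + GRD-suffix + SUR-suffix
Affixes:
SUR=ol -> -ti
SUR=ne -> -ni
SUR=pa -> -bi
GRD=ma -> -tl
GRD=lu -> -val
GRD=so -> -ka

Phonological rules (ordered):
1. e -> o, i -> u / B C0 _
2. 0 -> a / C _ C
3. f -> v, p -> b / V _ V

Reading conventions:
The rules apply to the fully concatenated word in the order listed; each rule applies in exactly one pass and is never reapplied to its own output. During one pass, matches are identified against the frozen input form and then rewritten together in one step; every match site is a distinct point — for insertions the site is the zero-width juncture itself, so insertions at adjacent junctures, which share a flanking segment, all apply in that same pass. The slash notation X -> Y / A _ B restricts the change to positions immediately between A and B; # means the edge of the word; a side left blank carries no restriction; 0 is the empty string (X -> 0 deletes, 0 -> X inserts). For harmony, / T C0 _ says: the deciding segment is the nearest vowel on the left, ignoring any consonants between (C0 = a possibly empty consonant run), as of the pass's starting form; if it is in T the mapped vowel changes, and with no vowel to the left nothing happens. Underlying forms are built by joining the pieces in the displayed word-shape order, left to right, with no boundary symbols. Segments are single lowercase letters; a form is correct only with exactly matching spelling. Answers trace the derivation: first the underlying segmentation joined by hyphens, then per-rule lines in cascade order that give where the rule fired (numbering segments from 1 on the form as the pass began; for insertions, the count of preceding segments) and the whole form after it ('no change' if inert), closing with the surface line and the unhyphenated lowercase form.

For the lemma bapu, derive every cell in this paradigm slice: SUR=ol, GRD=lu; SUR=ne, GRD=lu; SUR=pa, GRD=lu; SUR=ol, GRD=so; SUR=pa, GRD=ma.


cell SUR=ol, GRD=lu:
underlying: bapu-val-ti
1. e -> o, i -> u / B C0 _: fires at position(s) 9: bapuvaltu
2. 0 -> a / C _ C: inserts after position(s) 7: bapuvalatu
3. f -> v, p -> b / V _ V: fires at position(s) 3: babuvalatu
surface: babuvalatu

cell SUR=ne, GRD=lu:
underlying: bapu-val-ni
1. e -> o, i -> u / B C0 _: fires at position(s) 9: bapuvalnu
2. 0 -> a / C _ C: inserts after position(s) 7: bapuvalanu
3. f -> v, p -> b / V _ V: fires at position(s) 3: babuvalanu
surface: babuvalanu

cell SUR=pa, GRD=lu:
underlying: bapu-val-bi
1. e -> o, i -> u / B C0 _: fires at position(s) 9: bapuvalbu
2. 0 -> a / C _ C: inserts after position(s) 7: bapuvalabu
3. f -> v, p -> b / V _ V: fires at position(s) 3: babuvalabu
surface: babuvalabu

cell SUR=ol, GRD=so:
underlying: bapu-ka-ti
1. e -> o, i -> u / B C0 _: fires at position(s) 8: bapukatu
2. 0 -> a / C _ C: no change
3. f -> v, p -> b / V _ V: fires at position(s) 3: babukatu
surface: babukatu

cell SUR=pa, GRD=ma:
underlying: bapu-tl-bi
1. e -> o, i -> u / B C0 _: fires at position(s) 8: baputlbu
2. 0 -> a / C _ C: inserts after position(s) 5, 6: baputalabu
3. f -> v, p -> b / V _ V: fires at position(s) 3: babutalabu
surface: babutalabu
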